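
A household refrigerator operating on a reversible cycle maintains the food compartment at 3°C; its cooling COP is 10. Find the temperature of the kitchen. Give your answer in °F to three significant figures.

COP_R = T_C/(T_H − T_C) gives T_H − T_C = T_C/COP.
With T_C = 276.15 K, T_H = 276.15 × (1 + 1/10) = 303.76 K.
Converting, 303.76 K = 87.11°F.

87.1 °F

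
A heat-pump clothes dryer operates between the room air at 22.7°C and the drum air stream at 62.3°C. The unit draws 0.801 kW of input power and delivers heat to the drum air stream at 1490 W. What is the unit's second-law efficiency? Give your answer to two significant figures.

Converting, Q̇_H = 1490 W = 1.490 kW, so COP_actual = Q̇_H/Ẇ = 1.490/0.8010 = 1.860.
In absolute terms T_C = 295.85 K and T_H = 335.45 K, so ΔT = 39.60 K.
COP_Carnot = T_H/ΔT = 335.45/39.60 = 8.471.
η_II = COP_actual/COP_Carnot = 1.860/8.471 = 0.2196.

0.22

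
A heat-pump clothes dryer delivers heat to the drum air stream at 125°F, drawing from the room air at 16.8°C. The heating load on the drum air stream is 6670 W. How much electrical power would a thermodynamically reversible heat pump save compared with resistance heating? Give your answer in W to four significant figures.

In absolute terms T_C = 289.95 K and T_H = 324.82 K, so ΔT = 34.87 K.
COP_Carnot = T_H/ΔT = 324.82/34.87 = 9.316.
Resistance heating needs Ẇ_res = Q̇_H = 6670 W; the reversible heat pump needs only Ẇ_hp = Q̇_H/COP = 716.0 W.
Saving = 6670 − 716.0 = 5954 W.

5954 W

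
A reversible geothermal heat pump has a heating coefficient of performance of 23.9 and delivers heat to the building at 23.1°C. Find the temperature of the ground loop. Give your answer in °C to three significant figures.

COP_HP = T_H/(T_H − T_C) gives T_H − T_C = T_H/COP.
With T_H = 296.25 K, T_C = 296.25 × (1 − 1/23.9) = 283.85 K.
Converting, 283.85 K = 10.70°C.

10.7 °C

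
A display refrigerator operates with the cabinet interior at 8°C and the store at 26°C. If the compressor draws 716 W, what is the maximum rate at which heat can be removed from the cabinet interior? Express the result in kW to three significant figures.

In absolute terms T_C = 281.15 K and T_H = 299.15 K, so ΔT = 18.00 K.
COP_Carnot = T_C/ΔT = 281.15/18.00 = 15.62.
Q̇_max = COP_Carnot × Ẇ = 15.62 × 716.0 W = 11180 W = 11.18 kW.

11.2 kW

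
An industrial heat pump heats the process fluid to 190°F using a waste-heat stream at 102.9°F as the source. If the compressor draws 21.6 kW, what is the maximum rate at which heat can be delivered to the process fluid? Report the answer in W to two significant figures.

160000 W

In absolute terms T_C = 312.54 K and T_H = 360.93 K, so ΔT = 48.39 K.
COP_Carnot = T_H/ΔT = 360.93/48.39 = 7.459.
Q̇_max = COP_Carnot × Ẇ = 7.459 × 21.60 kW = 161.1 kW = 161100 W.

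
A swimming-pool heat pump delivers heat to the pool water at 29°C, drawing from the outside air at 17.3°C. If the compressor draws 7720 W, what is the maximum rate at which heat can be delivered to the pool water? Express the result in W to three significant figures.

199000 W

In absolute terms T_C = 290.45 K and T_H = 302.15 K, so ΔT = 11.70 K.
COP_Carnot = T_H/ΔT = 302.15/11.70 = 25.82.
Q̇_max = COP_Carnot × Ẇ = 25.82 × 7720 W = 199400 W.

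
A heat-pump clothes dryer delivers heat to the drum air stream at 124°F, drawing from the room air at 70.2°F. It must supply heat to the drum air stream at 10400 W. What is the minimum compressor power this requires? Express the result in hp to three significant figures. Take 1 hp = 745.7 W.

1.29 hp

In absolute terms T_C = 294.37 K and T_H = 324.26 K, so ΔT = 29.89 K.
COP_Carnot = T_H/ΔT = 324.26/29.89 = 10.85.
Ẇ_min = Q̇/COP_Carnot = 10400/10.85 = 958.6 W = 1.286 hp.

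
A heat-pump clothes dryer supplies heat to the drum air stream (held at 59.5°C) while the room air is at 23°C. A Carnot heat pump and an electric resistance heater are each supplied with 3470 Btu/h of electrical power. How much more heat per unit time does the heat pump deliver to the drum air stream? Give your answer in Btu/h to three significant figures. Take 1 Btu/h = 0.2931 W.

In absolute terms T_C = 296.15 K and T_H = 332.65 K, so ΔT = 36.50 K.
COP_Carnot = T_H/ΔT = 332.65/36.50 = 9.114.
The heat pump delivers Q̇_H = COP × Ẇ = 31620 Btu/h; the resistance heater delivers Ẇ = 3470 Btu/h.
Extra = (COP − 1)·Ẇ = 28150 Btu/h.

28200 Btu/h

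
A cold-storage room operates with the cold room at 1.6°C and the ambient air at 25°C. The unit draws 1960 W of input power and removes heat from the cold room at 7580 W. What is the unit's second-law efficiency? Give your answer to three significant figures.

0.329

COP_actual = Q̇_C/Ẇ = 7580/1960 = 3.867.
In absolute terms T_C = 274.75 K and T_H = 298.15 K, so ΔT = 23.40 K.
COP_Carnot = T_C/ΔT = 274.75/23.40 = 11.74.
η_II = COP_actual/COP_Carnot = 3.867/11.74 = 0.3294.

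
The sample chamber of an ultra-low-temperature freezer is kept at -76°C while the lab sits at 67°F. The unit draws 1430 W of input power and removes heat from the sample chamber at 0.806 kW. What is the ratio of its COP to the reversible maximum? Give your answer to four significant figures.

Converting, Q̇_C = 0.8060 kW = 806.0 W, so COP_actual = Q̇_C/Ẇ = 806.0/1430 = 0.5636.
In absolute terms T_C = 197.15 K and T_H = 292.59 K, so ΔT = 95.44 K.
COP_Carnot = T_C/ΔT = 197.15/95.44 = 2.066.
η_II = COP_actual/COP_Carnot = 0.5636/2.066 = 0.2729.

0.2729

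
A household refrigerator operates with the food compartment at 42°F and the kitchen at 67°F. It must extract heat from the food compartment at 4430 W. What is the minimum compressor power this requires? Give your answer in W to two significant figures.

220 W

In absolute terms T_C = 278.71 K and T_H = 292.59 K, so ΔT = 13.89 K.
COP_Carnot = T_C/ΔT = 278.71/13.89 = 20.07.
Ẇ_min = Q̇/COP_Carnot = 4430/20.07 = 220.8 W.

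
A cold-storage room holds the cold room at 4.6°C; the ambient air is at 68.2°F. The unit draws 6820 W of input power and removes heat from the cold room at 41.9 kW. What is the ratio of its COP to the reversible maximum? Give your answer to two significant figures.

Converting, Q̇_C = 41.90 kW = 41900 W, so COP_actual = Q̇_C/Ẇ = 41900/6820 = 6.144.
In absolute terms T_C = 277.75 K and T_H = 293.26 K, so ΔT = 15.51 K.
COP_Carnot = T_C/ΔT = 277.75/15.51 = 17.91.
η_II = COP_actual/COP_Carnot = 6.144/17.91 = 0.3431.

0.34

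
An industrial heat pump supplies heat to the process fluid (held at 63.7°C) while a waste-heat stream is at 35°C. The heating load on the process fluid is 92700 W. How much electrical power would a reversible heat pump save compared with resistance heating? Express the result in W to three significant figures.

84800 W

In absolute terms T_C = 308.15 K and T_H = 336.85 K, so ΔT = 28.70 K.
COP_Carnot = T_H/ΔT = 336.85/28.70 = 11.74.
Resistance heating needs Ẇ_res = Q̇_H = 92700 W; the reversible heat pump needs only Ẇ_hp = Q̇_H/COP = 7898 W.
Saving = 92700 − 7898 = 84800 W.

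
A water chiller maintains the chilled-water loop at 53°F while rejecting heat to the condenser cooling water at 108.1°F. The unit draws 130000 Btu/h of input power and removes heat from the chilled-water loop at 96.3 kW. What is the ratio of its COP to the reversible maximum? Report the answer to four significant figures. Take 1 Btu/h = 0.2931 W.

Converting, Q̇_C = 96.30 kW = 328600 Btu/h, so COP_actual = Q̇_C/Ẇ = 328600/130000 = 2.527.
In absolute terms T_C = 284.82 K and T_H = 315.43 K, so ΔT = 30.61 K.
COP_Carnot = T_C/ΔT = 284.82/30.61 = 9.304.
η_II = COP_actual/COP_Carnot = 2.527/9.304 = 0.2716.

0.2716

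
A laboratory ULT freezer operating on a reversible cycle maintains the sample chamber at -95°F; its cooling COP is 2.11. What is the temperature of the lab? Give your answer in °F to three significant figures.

77.8 °F

COP_R = T_C/(T_H − T_C) gives T_H − T_C = T_C/COP.
With T_C = 202.59 K, T_H = 202.59 × (1 + 1/2.11) = 298.61 K.
Converting, 298.61 K = 77.83°F.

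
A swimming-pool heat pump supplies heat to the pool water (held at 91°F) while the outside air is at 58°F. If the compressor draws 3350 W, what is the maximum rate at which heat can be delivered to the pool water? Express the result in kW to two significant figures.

56 kW

In absolute terms T_C = 287.59 K and T_H = 305.93 K, so ΔT = 18.33 K.
COP_Carnot = T_H/ΔT = 305.93/18.33 = 16.69.
Q̇_max = COP_Carnot × Ẇ = 16.69 × 3350 W = 55900 W = 55.90 kW.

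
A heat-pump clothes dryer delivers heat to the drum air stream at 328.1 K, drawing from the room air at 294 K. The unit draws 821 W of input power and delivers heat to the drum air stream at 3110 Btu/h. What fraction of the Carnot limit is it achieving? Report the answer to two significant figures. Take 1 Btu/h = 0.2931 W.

Converting, Q̇_H = 3110 Btu/h = 911.5 W, so COP_actual = Q̇_H/Ẇ = 911.5/821.0 = 1.110.
The reservoir spacing is ΔT = 328.1 − 294 = 34.10 K.
COP_Carnot = T_H/ΔT = 328.10/34.10 = 9.622.
η_II = COP_actual/COP_Carnot = 1.110/9.622 = 0.1154.

0.12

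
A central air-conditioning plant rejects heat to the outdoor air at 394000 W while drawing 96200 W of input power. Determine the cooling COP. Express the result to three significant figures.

The first law gives Q̇_H = Q̇_C + Ẇ, so the three rates are Q̇_C = 297800, Q̇_H = 394000, Ẇ = 96200 W.
COP_R = Q̇_C/Ẇ = 297800/96200 = 3.096.

3.10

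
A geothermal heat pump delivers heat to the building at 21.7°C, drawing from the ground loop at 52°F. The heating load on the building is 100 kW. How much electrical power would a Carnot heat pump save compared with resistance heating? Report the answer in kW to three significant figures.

In absolute terms T_C = 284.26 K and T_H = 294.85 K, so ΔT = 10.59 K.
COP_Carnot = T_H/ΔT = 294.85/10.59 = 27.85.
Resistance heating needs Ẇ_res = Q̇_H = 100.0 kW; the reversible heat pump needs only Ẇ_hp = Q̇_H/COP = 3.591 kW.
Saving = 100.0 − 3.591 = 96.41 kW.

96.4 kW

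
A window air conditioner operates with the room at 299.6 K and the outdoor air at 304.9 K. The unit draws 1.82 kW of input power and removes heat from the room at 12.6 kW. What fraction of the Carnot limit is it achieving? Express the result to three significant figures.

0.122

COP_actual = Q̇_C/Ẇ = 12.60/1.820 = 6.923.
The reservoir spacing is ΔT = 304.9 − 299.6 = 5.300 K.
COP_Carnot = T_C/ΔT = 299.60/5.300 = 56.53.
η_II = COP_actual/COP_Carnot = 6.923/56.53 = 0.1225.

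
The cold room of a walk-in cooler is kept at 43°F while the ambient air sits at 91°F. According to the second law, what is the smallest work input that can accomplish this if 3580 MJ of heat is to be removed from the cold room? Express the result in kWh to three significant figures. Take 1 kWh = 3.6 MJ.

95.0 kWh

In absolute terms T_C = 279.26 K and T_H = 305.93 K, so ΔT = 26.67 K.
The reversible limit is COP_R = T_C/ΔT = 10.47, so W_min = Q_C/COP = Q_C·ΔT/T_C.
W_min = 3580 × 26.67/279.26 = 341.9 MJ = 94.96 kWh.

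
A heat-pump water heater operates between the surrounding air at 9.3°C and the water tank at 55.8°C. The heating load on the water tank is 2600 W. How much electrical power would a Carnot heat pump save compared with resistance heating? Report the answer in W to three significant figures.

In absolute terms T_C = 282.45 K and T_H = 328.95 K, so ΔT = 46.50 K.
COP_Carnot = T_H/ΔT = 328.95/46.50 = 7.074.
Resistance heating needs Ẇ_res = Q̇_H = 2600 W; the reversible heat pump needs only Ẇ_hp = Q̇_H/COP = 367.5 W.
Saving = 2600 − 367.5 = 2232 W.

2230 W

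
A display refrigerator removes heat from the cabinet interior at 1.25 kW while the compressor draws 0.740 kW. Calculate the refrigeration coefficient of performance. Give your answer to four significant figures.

The first law gives Q̇_H = Q̇_C + Ẇ, so the three rates are Q̇_C = 1.250, Q̇_H = 1.990, Ẇ = 0.7400 kW.
COP_R = Q̇_C/Ẇ = 1.250/0.7400 = 1.689.

1.689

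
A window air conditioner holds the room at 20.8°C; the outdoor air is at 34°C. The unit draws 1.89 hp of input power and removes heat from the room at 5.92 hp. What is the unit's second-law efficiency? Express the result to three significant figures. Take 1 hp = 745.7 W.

0.141

COP_actual = Q̇_C/Ẇ = 5.920/1.890 = 3.132.
In absolute terms T_C = 293.95 K and T_H = 307.15 K, so ΔT = 13.20 K.
COP_Carnot = T_C/ΔT = 293.95/13.20 = 22.27.
η_II = COP_actual/COP_Carnot = 3.132/22.27 = 0.1407.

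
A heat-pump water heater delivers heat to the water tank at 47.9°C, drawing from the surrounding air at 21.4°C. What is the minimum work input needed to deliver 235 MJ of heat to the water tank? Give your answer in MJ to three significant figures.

In absolute terms T_C = 294.55 K and T_H = 321.05 K, so ΔT = 26.50 K.
The reversible limit is COP_HP = T_H/ΔT = 12.12, so W_min = Q_H/COP = Q_H·ΔT/T_H.
W_min = 235.0 × 26.50/321.05 = 19.40 MJ.

19.4 MJ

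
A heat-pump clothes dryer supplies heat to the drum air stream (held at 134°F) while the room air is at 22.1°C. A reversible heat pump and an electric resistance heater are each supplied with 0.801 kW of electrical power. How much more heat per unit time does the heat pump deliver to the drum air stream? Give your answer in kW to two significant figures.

6.8 kW

In absolute terms T_C = 295.25 K and T_H = 329.82 K, so ΔT = 34.57 K.
COP_Carnot = T_H/ΔT = 329.82/34.57 = 9.541.
The heat pump delivers Q̇_H = COP × Ẇ = 7.643 kW; the resistance heater delivers Ẇ = 0.8010 kW.
Extra = (COP − 1)·Ẇ = 6.842 kW.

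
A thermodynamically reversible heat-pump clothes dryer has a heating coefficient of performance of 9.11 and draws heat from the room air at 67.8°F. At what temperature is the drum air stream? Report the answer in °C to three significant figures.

COP_HP = T_H/(T_H − T_C) rearranges to T_H = COP·T_C/(COP − 1).
With T_C = 293.04 K, T_H = 9.11 × 293.04/8.110 = 329.17 K.
Converting, 329.17 K = 56.02°C.

56.0 °C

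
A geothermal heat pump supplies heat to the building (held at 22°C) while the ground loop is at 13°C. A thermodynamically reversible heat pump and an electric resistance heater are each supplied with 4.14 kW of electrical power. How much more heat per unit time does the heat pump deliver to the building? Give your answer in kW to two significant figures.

In absolute terms T_C = 286.15 K and T_H = 295.15 K, so ΔT = 9.000 K.
COP_Carnot = T_H/ΔT = 295.15/9.000 = 32.79.
The heat pump delivers Q̇_H = COP × Ẇ = 135.8 kW; the resistance heater delivers Ẇ = 4.140 kW.
Extra = (COP − 1)·Ẇ = 131.6 kW.

130 kW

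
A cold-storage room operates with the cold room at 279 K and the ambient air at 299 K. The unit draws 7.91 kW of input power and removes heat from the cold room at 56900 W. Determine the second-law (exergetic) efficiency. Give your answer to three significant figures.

0.516

Converting, Q̇_C = 56900 W = 56.90 kW, so COP_actual = Q̇_C/Ẇ = 56.90/7.910 = 7.193.
The reservoir spacing is ΔT = 299 − 279 = 20.00 K.
COP_Carnot = T_C/ΔT = 279.00/20.00 = 13.95.
η_II = COP_actual/COP_Carnot = 7.193/13.95 = 0.5157.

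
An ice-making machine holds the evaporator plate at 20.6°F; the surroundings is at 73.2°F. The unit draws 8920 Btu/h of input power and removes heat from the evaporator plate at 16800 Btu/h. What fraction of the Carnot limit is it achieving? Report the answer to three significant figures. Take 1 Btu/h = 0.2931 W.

0.206

COP_actual = Q̇_C/Ẇ = 16800/8920 = 1.883.
In absolute terms T_C = 266.82 K and T_H = 296.04 K, so ΔT = 29.22 K.
COP_Carnot = T_C/ΔT = 266.82/29.22 = 9.131.
η_II = COP_actual/COP_Carnot = 1.883/9.131 = 0.2063.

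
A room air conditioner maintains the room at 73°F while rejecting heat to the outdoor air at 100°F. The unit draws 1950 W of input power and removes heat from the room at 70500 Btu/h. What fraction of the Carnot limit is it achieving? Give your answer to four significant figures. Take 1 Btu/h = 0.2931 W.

0.5371

Converting, Q̇_C = 70500 Btu/h = 20660 W, so COP_actual = Q̇_C/Ẇ = 20660/1950 = 10.60.
In absolute terms T_C = 295.93 K and T_H = 310.93 K, so ΔT = 15.00 K.
COP_Carnot = T_C/ΔT = 295.93/15.00 = 19.73.
η_II = COP_actual/COP_Carnot = 10.60/19.73 = 0.5371.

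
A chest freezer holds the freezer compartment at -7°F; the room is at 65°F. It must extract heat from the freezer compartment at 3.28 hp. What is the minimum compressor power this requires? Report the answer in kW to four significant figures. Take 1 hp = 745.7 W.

0.3890 kW

In absolute terms T_C = 251.48 K and T_H = 291.48 K, so ΔT = 40.00 K.
COP_Carnot = T_C/ΔT = 251.48/40.00 = 6.287.
Ẇ_min = Q̇/COP_Carnot = 3.280/6.287 = 0.5217 hp = 0.3890 kW.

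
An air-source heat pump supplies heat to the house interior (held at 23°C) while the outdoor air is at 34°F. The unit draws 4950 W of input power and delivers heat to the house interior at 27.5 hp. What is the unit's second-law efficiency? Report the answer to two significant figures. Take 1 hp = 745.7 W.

Converting, Q̇_H = 27.50 hp = 20510 W, so COP_actual = Q̇_H/Ẇ = 20510/4950 = 4.143.
In absolute terms T_C = 274.26 K and T_H = 296.15 K, so ΔT = 21.89 K.
COP_Carnot = T_H/ΔT = 296.15/21.89 = 13.53.
η_II = COP_actual/COP_Carnot = 4.143/13.53 = 0.3062.

0.31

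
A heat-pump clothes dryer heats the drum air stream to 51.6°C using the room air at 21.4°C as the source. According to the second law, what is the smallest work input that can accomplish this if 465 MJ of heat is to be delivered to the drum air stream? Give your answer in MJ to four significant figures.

43.24 MJ

In absolute terms T_C = 294.55 K and T_H = 324.75 K, so ΔT = 30.20 K.
The reversible limit is COP_HP = T_H/ΔT = 10.75, so W_min = Q_H/COP = Q_H·ΔT/T_H.
W_min = 465.0 × 30.20/324.75 = 43.24 MJ.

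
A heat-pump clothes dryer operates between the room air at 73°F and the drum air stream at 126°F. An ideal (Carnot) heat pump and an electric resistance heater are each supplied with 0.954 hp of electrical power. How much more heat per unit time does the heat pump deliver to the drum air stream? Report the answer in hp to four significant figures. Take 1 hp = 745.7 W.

9.588 hp

In absolute terms T_C = 295.93 K and T_H = 325.37 K, so ΔT = 29.44 K.
COP_Carnot = T_H/ΔT = 325.37/29.44 = 11.05.
The heat pump delivers Q̇_H = COP × Ẇ = 10.54 hp; the resistance heater delivers Ẇ = 0.9540 hp.
Extra = (COP − 1)·Ẇ = 9.588 hp.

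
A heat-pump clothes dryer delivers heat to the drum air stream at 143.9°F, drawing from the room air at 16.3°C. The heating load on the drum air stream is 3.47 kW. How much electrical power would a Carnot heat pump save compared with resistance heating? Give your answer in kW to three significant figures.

3.00 kW

In absolute terms T_C = 289.45 K and T_H = 335.32 K, so ΔT = 45.87 K.
COP_Carnot = T_H/ΔT = 335.32/45.87 = 7.311.
Resistance heating needs Ẇ_res = Q̇_H = 3.470 kW; the reversible heat pump needs only Ẇ_hp = Q̇_H/COP = 0.4746 kW.
Saving = 3.470 − 0.4746 = 2.995 kW.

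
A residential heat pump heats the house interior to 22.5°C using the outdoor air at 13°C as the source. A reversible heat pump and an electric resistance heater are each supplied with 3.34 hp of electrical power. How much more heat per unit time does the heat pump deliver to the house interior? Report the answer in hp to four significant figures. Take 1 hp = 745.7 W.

In absolute terms T_C = 286.15 K and T_H = 295.65 K, so ΔT = 9.500 K.
COP_Carnot = T_H/ΔT = 295.65/9.500 = 31.12.
The heat pump delivers Q̇_H = COP × Ẇ = 103.9 hp; the resistance heater delivers Ẇ = 3.340 hp.
Extra = (COP − 1)·Ẇ = 100.6 hp.

100.6 hp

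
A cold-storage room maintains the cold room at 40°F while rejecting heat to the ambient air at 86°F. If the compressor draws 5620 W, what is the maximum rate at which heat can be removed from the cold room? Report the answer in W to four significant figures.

In absolute terms T_C = 277.59 K and T_H = 303.15 K, so ΔT = 25.56 K.
COP_Carnot = T_C/ΔT = 277.59/25.56 = 10.86.
Q̇_max = COP_Carnot × Ẇ = 10.86 × 5620 W = 61050 W.

61050 W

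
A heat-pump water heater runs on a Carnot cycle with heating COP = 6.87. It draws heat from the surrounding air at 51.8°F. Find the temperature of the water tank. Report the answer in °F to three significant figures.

139 °F

COP_HP = T_H/(T_H − T_C) rearranges to T_H = COP·T_C/(COP − 1).
With T_C = 284.15 K, T_H = 6.87 × 284.15/5.870 = 332.56 K.
Converting, 332.56 K = 138.93°F.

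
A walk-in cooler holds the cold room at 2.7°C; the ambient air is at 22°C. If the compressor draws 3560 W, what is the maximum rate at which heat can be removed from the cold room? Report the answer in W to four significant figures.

In absolute terms T_C = 275.85 K and T_H = 295.15 K, so ΔT = 19.30 K.
COP_Carnot = T_C/ΔT = 275.85/19.30 = 14.29.
Q̇_max = COP_Carnot × Ẇ = 14.29 × 3560 W = 50880 W.

50880 W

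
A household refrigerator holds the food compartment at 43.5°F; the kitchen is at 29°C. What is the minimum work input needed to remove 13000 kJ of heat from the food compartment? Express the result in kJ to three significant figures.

In absolute terms T_C = 279.54 K and T_H = 302.15 K, so ΔT = 22.61 K.
The reversible limit is COP_R = T_C/ΔT = 12.36, so W_min = Q_C/COP = Q_C·ΔT/T_C.
W_min = 13000 × 22.61/279.54 = 1052 kJ.

1050 kJ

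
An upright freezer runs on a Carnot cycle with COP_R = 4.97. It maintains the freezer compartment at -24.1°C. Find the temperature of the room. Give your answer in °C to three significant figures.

26.0 °C

COP_R = T_C/(T_H − T_C) gives T_H − T_C = T_C/COP.
With T_C = 249.05 K, T_H = 249.05 × (1 + 1/4.97) = 299.16 K.
Converting, 299.16 K = 26.01°C.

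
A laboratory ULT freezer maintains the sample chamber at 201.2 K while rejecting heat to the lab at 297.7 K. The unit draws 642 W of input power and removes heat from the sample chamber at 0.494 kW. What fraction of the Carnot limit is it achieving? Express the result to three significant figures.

Converting, Q̇_C = 0.4940 kW = 494.0 W, so COP_actual = Q̇_C/Ẇ = 494.0/642.0 = 0.7695.
The reservoir spacing is ΔT = 297.7 − 201.2 = 96.50 K.
COP_Carnot = T_C/ΔT = 201.20/96.50 = 2.085.
η_II = COP_actual/COP_Carnot = 0.7695/2.085 = 0.3691.

0.369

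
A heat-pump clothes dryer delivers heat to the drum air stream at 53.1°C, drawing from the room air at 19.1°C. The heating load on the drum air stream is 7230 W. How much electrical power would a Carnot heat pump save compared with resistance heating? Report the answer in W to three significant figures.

6480 W

In absolute terms T_C = 292.25 K and T_H = 326.25 K, so ΔT = 34.00 K.
COP_Carnot = T_H/ΔT = 326.25/34.00 = 9.596.
Resistance heating needs Ẇ_res = Q̇_H = 7230 W; the reversible heat pump needs only Ẇ_hp = Q̇_H/COP = 753.5 W.
Saving = 7230 − 753.5 = 6477 W.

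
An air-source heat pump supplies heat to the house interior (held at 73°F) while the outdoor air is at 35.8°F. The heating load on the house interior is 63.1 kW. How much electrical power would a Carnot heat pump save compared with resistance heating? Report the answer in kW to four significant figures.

58.69 kW

In absolute terms T_C = 275.26 K and T_H = 295.93 K, so ΔT = 20.67 K.
COP_Carnot = T_H/ΔT = 295.93/20.67 = 14.32.
Resistance heating needs Ẇ_res = Q̇_H = 63.10 kW; the reversible heat pump needs only Ẇ_hp = Q̇_H/COP = 4.407 kW.
Saving = 63.10 − 4.407 = 58.69 kW.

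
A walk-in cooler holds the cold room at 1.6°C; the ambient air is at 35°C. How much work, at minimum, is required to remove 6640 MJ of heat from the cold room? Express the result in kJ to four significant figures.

In absolute terms T_C = 274.75 K and T_H = 308.15 K, so ΔT = 33.40 K.
The reversible limit is COP_R = T_C/ΔT = 8.226, so W_min = Q_C/COP = Q_C·ΔT/T_C.
W_min = 6640 × 33.40/274.75 = 807.2 MJ = 807200 kJ.

807200 kJ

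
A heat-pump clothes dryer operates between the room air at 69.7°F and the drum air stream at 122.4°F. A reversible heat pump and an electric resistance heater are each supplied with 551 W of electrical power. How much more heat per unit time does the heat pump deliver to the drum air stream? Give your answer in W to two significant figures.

5500 W

In absolute terms T_C = 294.09 K and T_H = 323.37 K, so ΔT = 29.28 K.
COP_Carnot = T_H/ΔT = 323.37/29.28 = 11.04.
The heat pump delivers Q̇_H = COP × Ẇ = 6086 W; the resistance heater delivers Ẇ = 551.0 W.
Extra = (COP − 1)·Ẇ = 5535 W.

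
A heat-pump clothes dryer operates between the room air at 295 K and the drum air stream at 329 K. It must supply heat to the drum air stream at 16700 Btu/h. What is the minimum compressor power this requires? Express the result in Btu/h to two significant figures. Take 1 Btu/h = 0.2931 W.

1700 Btu/h

The reservoir spacing is ΔT = 329 − 295 = 34.00 K.
COP_Carnot = T_H/ΔT = 329.00/34.00 = 9.676.
Ẇ_min = Q̇/COP_Carnot = 16700/9.676 = 1726 Btu/h.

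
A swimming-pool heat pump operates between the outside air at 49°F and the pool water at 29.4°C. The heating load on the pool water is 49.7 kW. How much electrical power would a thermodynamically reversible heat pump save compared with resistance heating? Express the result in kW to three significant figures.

In absolute terms T_C = 282.59 K and T_H = 302.55 K, so ΔT = 19.96 K.
COP_Carnot = T_H/ΔT = 302.55/19.96 = 15.16.
Resistance heating needs Ẇ_res = Q̇_H = 49.70 kW; the reversible heat pump needs only Ẇ_hp = Q̇_H/COP = 3.278 kW.
Saving = 49.70 − 3.278 = 46.42 kW.

46.4 kW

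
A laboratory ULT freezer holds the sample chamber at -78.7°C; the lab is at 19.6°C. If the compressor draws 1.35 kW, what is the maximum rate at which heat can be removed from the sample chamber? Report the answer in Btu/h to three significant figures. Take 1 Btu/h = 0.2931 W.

9110 Btu/h

In absolute terms T_C = 194.45 K and T_H = 292.75 K, so ΔT = 98.30 K.
COP_Carnot = T_C/ΔT = 194.45/98.30 = 1.978.
Q̇_max = COP_Carnot × Ẇ = 1.978 × 1.350 kW = 2.670 kW = 9111 Btu/h.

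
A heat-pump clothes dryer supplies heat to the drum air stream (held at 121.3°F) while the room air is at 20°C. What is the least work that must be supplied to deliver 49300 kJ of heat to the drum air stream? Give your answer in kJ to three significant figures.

4520 kJ

In absolute terms T_C = 293.15 K and T_H = 322.76 K, so ΔT = 29.61 K.
The reversible limit is COP_HP = T_H/ΔT = 10.90, so W_min = Q_H/COP = Q_H·ΔT/T_H.
W_min = 49300 × 29.61/322.76 = 4523 kJ.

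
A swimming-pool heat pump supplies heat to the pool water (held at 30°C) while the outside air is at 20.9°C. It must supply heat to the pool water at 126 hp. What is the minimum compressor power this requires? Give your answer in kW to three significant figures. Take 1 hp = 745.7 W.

2.82 kW

In absolute terms T_C = 294.05 K and T_H = 303.15 K, so ΔT = 9.100 K.
COP_Carnot = T_H/ΔT = 303.15/9.100 = 33.31.
Ẇ_min = Q̇/COP_Carnot = 126.0/33.31 = 3.782 hp = 2.820 kW.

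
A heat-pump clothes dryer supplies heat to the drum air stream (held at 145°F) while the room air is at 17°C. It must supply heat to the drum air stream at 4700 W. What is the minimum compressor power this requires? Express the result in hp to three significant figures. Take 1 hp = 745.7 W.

0.859 hp

In absolute terms T_C = 290.15 K and T_H = 335.93 K, so ΔT = 45.78 K.
COP_Carnot = T_H/ΔT = 335.93/45.78 = 7.338.
Ẇ_min = Q̇/COP_Carnot = 4700/7.338 = 640.5 W = 0.8589 hp.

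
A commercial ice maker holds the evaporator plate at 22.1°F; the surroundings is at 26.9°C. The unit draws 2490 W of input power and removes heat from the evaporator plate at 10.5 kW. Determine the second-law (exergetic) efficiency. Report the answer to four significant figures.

Converting, Q̇_C = 10.50 kW = 10500 W, so COP_actual = Q̇_C/Ẇ = 10500/2490 = 4.217.
In absolute terms T_C = 267.65 K and T_H = 300.05 K, so ΔT = 32.40 K.
COP_Carnot = T_C/ΔT = 267.65/32.40 = 8.261.
η_II = COP_actual/COP_Carnot = 4.217/8.261 = 0.5105.

0.5105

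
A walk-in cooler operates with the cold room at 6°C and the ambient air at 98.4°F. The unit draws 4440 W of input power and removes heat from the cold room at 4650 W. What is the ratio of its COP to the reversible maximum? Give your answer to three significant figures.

0.116

COP_actual = Q̇_C/Ẇ = 4650/4440 = 1.047.
In absolute terms T_C = 279.15 K and T_H = 310.04 K, so ΔT = 30.89 K.
COP_Carnot = T_C/ΔT = 279.15/30.89 = 9.037.
η_II = COP_actual/COP_Carnot = 1.047/9.037 = 0.1159.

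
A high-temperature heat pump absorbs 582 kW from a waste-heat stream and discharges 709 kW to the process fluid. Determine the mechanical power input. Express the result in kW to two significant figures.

For a cyclic device the first law requires Q̇_H = Q̇_C + Ẇ.
Ẇ = Q̇_H − Q̇_C = 127.0 kW.

130 kW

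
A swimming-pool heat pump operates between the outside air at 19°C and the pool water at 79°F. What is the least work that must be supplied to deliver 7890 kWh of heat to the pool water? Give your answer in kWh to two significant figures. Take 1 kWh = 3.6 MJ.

190 kWh

In absolute terms T_C = 292.15 K and T_H = 299.26 K, so ΔT = 7.111 K.
The reversible limit is COP_HP = T_H/ΔT = 42.08, so W_min = Q_H/COP = Q_H·ΔT/T_H.
W_min = 7890 × 7.111/299.26 = 187.5 kWh.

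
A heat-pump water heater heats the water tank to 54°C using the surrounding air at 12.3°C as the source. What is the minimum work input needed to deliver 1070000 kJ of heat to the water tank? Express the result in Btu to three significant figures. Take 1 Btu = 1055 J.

129000 Btu

In absolute terms T_C = 285.45 K and T_H = 327.15 K, so ΔT = 41.70 K.
The reversible limit is COP_HP = T_H/ΔT = 7.845, so W_min = Q_H/COP = Q_H·ΔT/T_H.
W_min = 1070000 × 41.70/327.15 = 136400 kJ = 129300 Btu.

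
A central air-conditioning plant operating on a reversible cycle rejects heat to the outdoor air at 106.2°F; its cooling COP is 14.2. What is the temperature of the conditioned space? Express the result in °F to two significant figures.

69 °F

For a Carnot refrigerator COP_R = T_C/(T_H − T_C), so T_C = COP·T_H/(1 + COP).
With T_H = 314.37 K, T_C = 14.2 × 314.37/15.20 = 293.69 K.
Converting, 293.69 K = 68.97°F.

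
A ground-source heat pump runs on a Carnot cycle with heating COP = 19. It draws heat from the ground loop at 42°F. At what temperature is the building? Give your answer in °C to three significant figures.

21.0 °C

COP_HP = T_H/(T_H − T_C) rearranges to T_H = COP·T_C/(COP − 1).
With T_C = 278.71 K, T_H = 19 × 278.71/18.00 = 294.19 K.
Converting, 294.19 K = 21.04°C.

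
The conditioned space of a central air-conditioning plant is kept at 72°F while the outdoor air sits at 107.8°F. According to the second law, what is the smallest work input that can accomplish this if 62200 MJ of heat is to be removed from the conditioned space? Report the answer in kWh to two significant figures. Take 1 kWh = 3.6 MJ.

In absolute terms T_C = 295.37 K and T_H = 315.26 K, so ΔT = 19.89 K.
The reversible limit is COP_R = T_C/ΔT = 14.85, so W_min = Q_C/COP = Q_C·ΔT/T_C.
W_min = 62200 × 19.89/295.37 = 4188 MJ = 1163 kWh.

1200 kWh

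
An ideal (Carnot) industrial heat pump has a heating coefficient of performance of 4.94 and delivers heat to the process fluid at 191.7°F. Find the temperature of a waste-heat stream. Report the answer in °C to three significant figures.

COP_HP = T_H/(T_H − T_C) gives T_H − T_C = T_H/COP.
With T_H = 361.87 K, T_C = 361.87 × (1 − 1/4.94) = 288.62 K.
Converting, 288.62 K = 15.47°C.

15.5 °C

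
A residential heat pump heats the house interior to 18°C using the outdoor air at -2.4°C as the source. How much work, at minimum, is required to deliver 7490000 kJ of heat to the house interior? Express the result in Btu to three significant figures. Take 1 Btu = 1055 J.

497000 Btu

In absolute terms T_C = 270.75 K and T_H = 291.15 K, so ΔT = 20.40 K.
The reversible limit is COP_HP = T_H/ΔT = 14.27, so W_min = Q_H/COP = Q_H·ΔT/T_H.
W_min = 7490000 × 20.40/291.15 = 524800 kJ = 497400 Btu.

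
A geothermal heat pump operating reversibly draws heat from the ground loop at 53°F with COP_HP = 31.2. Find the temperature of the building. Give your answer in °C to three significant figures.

21.1 °C

COP_HP = T_H/(T_H − T_C) rearranges to T_H = COP·T_C/(COP − 1).
With T_C = 284.82 K, T_H = 31.2 × 284.82/30.20 = 294.25 K.
Converting, 294.25 K = 21.10°C.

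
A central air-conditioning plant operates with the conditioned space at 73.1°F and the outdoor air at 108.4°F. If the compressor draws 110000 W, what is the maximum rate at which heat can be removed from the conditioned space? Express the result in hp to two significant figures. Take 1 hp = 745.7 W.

In absolute terms T_C = 295.98 K and T_H = 315.59 K, so ΔT = 19.61 K.
COP_Carnot = T_C/ΔT = 295.98/19.61 = 15.09.
Q̇_max = COP_Carnot × Ẇ = 15.09 × 110000 W = 1660000 W = 2226 hp.

2200 hp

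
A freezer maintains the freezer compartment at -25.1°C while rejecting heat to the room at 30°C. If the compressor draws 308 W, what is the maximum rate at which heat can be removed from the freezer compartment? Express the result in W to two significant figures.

1400 W

In absolute terms T_C = 248.05 K and T_H = 303.15 K, so ΔT = 55.10 K.
COP_Carnot = T_C/ΔT = 248.05/55.10 = 4.502.
Q̇_max = COP_Carnot × Ẇ = 4.502 × 308.0 W = 1387 W.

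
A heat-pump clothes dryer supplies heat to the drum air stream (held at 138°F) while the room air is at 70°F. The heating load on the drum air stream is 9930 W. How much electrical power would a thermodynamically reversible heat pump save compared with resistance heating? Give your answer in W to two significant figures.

In absolute terms T_C = 294.26 K and T_H = 332.04 K, so ΔT = 37.78 K.
COP_Carnot = T_H/ΔT = 332.04/37.78 = 8.789.
Resistance heating needs Ẇ_res = Q̇_H = 9930 W; the reversible heat pump needs only Ẇ_hp = Q̇_H/COP = 1130 W.
Saving = 9930 − 1130 = 8800 W.

8800 W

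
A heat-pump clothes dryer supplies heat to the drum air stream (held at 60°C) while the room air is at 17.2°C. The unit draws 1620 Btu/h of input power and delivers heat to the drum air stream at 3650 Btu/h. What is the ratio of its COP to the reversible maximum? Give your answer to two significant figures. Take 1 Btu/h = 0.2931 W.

0.29

COP_actual = Q̇_H/Ẇ = 3650/1620 = 2.253.
In absolute terms T_C = 290.35 K and T_H = 333.15 K, so ΔT = 42.80 K.
COP_Carnot = T_H/ΔT = 333.15/42.80 = 7.784.
η_II = COP_actual/COP_Carnot = 2.253/7.784 = 0.2895.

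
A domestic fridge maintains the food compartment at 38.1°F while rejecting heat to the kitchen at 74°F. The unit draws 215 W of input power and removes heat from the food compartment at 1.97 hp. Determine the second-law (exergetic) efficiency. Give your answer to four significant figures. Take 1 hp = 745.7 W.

0.4928

Converting, Q̇_C = 1.970 hp = 1469 W, so COP_actual = Q̇_C/Ẇ = 1469/215.0 = 6.833.
In absolute terms T_C = 276.54 K and T_H = 296.48 K, so ΔT = 19.94 K.
COP_Carnot = T_C/ΔT = 276.54/19.94 = 13.87.
η_II = COP_actual/COP_Carnot = 6.833/13.87 = 0.4928.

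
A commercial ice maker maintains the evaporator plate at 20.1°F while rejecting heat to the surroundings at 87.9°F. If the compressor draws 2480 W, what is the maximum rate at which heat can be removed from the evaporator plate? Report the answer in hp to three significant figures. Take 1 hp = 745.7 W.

In absolute terms T_C = 266.54 K and T_H = 304.21 K, so ΔT = 37.67 K.
COP_Carnot = T_C/ΔT = 266.54/37.67 = 7.076.
Q̇_max = COP_Carnot × Ẇ = 7.076 × 2480 W = 17550 W = 23.53 hp.

23.5 hp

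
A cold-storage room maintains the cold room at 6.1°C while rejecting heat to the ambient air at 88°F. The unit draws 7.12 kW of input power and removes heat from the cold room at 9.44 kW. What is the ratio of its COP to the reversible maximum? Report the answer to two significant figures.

0.12

COP_actual = Q̇_C/Ẇ = 9.440/7.120 = 1.326.
In absolute terms T_C = 279.25 K and T_H = 304.26 K, so ΔT = 25.01 K.
COP_Carnot = T_C/ΔT = 279.25/25.01 = 11.17.
η_II = COP_actual/COP_Carnot = 1.326/11.17 = 0.1187.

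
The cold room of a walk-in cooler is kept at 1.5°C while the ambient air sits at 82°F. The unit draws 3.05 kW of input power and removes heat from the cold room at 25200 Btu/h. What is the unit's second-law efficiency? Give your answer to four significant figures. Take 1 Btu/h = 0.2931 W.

0.2317

Converting, Q̇_C = 25200 Btu/h = 7.386 kW, so COP_actual = Q̇_C/Ẇ = 7.386/3.050 = 2.422.
In absolute terms T_C = 274.65 K and T_H = 300.93 K, so ΔT = 26.28 K.
COP_Carnot = T_C/ΔT = 274.65/26.28 = 10.45.
η_II = COP_actual/COP_Carnot = 2.422/10.45 = 0.2317.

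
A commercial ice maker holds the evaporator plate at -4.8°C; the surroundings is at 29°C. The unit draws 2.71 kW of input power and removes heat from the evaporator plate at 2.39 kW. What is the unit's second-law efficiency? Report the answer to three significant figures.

COP_actual = Q̇_C/Ẇ = 2.390/2.710 = 0.8819.
In absolute terms T_C = 268.35 K and T_H = 302.15 K, so ΔT = 33.80 K.
COP_Carnot = T_C/ΔT = 268.35/33.80 = 7.939.
η_II = COP_actual/COP_Carnot = 0.8819/7.939 = 0.1111.

0.111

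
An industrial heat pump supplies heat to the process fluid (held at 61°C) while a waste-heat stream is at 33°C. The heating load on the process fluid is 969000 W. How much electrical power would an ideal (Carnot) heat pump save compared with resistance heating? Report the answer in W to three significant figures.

In absolute terms T_C = 306.15 K and T_H = 334.15 K, so ΔT = 28.00 K.
COP_Carnot = T_H/ΔT = 334.15/28.00 = 11.93.
Resistance heating needs Ẇ_res = Q̇_H = 969000 W; the reversible heat pump needs only Ẇ_hp = Q̇_H/COP = 81200 W.
Saving = 969000 − 81200 = 887800 W.

888000 W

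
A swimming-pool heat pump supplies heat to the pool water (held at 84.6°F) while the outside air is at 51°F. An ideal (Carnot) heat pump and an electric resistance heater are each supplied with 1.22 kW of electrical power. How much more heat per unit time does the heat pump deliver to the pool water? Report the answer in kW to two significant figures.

19 kW

In absolute terms T_C = 283.71 K and T_H = 302.37 K, so ΔT = 18.67 K.
COP_Carnot = T_H/ΔT = 302.37/18.67 = 16.20.
The heat pump delivers Q̇_H = COP × Ẇ = 19.76 kW; the resistance heater delivers Ẇ = 1.220 kW.
Extra = (COP − 1)·Ẇ = 18.54 kW.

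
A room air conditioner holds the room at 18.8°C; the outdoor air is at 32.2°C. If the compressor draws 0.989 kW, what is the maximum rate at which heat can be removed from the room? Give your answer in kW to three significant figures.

In absolute terms T_C = 291.95 K and T_H = 305.35 K, so ΔT = 13.40 K.
COP_Carnot = T_C/ΔT = 291.95/13.40 = 21.79.
Q̇_max = COP_Carnot × Ẇ = 21.79 × 0.9890 kW = 21.55 kW.

21.5 kW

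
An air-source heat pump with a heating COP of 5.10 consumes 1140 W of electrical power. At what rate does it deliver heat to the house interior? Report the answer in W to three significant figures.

5810 W

Q̇_H = COP_HP × Ẇ = 5.10 × 1140 = 5814 W.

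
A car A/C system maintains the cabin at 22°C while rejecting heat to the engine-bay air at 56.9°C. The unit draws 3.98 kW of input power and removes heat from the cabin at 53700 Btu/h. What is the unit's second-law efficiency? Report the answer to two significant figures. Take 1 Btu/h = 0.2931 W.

0.47

Converting, Q̇_C = 53700 Btu/h = 15.74 kW, so COP_actual = Q̇_C/Ẇ = 15.74/3.980 = 3.955.
In absolute terms T_C = 295.15 K and T_H = 330.05 K, so ΔT = 34.90 K.
COP_Carnot = T_C/ΔT = 295.15/34.90 = 8.457.
η_II = COP_actual/COP_Carnot = 3.955/8.457 = 0.4676.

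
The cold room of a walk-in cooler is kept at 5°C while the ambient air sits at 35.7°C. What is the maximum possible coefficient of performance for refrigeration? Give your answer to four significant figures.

9.060

In absolute terms T_C = 278.15 K and T_H = 308.85 K, so ΔT = 30.70 K.
For a reversible cycle, COP_Carnot = T_C/ΔT = 278.15/30.70 = 9.060.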